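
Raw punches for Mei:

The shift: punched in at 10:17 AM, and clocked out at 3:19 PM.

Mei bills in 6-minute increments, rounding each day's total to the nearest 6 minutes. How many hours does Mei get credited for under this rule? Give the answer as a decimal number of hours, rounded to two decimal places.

The shift: 10:17 AM–3:19 PM = 5 h 2 min → rounds to 5 h 0 min

5.00 hours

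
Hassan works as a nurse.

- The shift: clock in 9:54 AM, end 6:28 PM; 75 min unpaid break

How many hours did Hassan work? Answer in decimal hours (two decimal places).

7.32 hours

The shift: 9:54 AM–6:28 PM = 8 h 34 min; less 75 min break → 7 h 19 min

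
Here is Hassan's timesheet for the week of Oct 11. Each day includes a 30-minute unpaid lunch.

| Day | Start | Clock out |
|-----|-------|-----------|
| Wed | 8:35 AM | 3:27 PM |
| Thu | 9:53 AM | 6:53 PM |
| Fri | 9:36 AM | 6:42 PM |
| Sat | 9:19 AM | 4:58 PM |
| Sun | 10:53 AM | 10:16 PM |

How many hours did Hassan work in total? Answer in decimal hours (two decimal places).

41.50 hours

Wed: 8:35 AM–3:27 PM = 6 h 52 min; less 30 min break → 6 h 22 min
Thu: 9:53 AM–6:53 PM = 9 h 0 min; less 30 min break → 8 h 30 min
Fri: 9:36 AM–6:42 PM = 9 h 6 min; less 30 min break → 8 h 36 min
Sat: 9:19 AM–4:58 PM = 7 h 39 min; less 30 min break → 7 h 9 min
Sun: 10:53 AM–10:16 PM = 11 h 23 min; less 30 min break → 10 h 53 min
Total: 6 h 22 min + 8 h 30 min + 8 h 36 min + 7 h 9 min + 10 h 53 min = 41 h 30 min.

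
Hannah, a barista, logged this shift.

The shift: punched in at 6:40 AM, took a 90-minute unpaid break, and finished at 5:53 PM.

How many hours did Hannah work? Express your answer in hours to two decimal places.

9.72 hours

The shift: 6:40 AM–5:53 PM = 11 h 13 min; less 90 min break → 9 h 43 min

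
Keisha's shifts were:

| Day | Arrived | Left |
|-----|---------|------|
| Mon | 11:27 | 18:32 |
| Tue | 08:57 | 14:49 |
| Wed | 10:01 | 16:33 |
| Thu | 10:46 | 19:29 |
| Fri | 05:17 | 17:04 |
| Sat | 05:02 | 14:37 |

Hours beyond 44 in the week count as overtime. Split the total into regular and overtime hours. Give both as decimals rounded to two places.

Mon: 11:27–18:32 = 7 h 5 min
Tue: 08:57–14:49 = 5 h 52 min
Wed: 10:01–16:33 = 6 h 32 min
Thu: 10:46–19:29 = 8 h 43 min
Fri: 05:17–17:04 = 11 h 47 min
Sat: 05:02–14:37 = 9 h 35 min
Total worked: 49 h 34 min = 49.57 h.
Threshold 44 h → overtime 5 h 34 min, regular 44 h 0 min.

Regular 44.00 hours, overtime 5.57 hours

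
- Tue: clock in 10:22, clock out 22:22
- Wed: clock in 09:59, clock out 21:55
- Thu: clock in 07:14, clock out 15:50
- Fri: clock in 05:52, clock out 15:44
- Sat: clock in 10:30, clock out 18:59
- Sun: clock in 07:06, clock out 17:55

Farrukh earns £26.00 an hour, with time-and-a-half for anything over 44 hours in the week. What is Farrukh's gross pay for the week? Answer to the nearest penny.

£1834.30

Tue: 10:22–22:22 = 12 h 0 min
Wed: 09:59–21:55 = 11 h 56 min
Thu: 07:14–15:50 = 8 h 36 min
Fri: 05:52–15:44 = 9 h 52 min
Sat: 10:30–18:59 = 8 h 29 min
Sun: 07:06–17:55 = 10 h 49 min
Total worked: 61 h 42 min = 3702 min.
Regular 44 h 0 min = 2640 min at £26.00/h; overtime 17 h 42 min = 1062 min at £39.00/h.
Pay = (2640 × £26.00 + 1062 × £39.00) ÷ 60 = £1834.30.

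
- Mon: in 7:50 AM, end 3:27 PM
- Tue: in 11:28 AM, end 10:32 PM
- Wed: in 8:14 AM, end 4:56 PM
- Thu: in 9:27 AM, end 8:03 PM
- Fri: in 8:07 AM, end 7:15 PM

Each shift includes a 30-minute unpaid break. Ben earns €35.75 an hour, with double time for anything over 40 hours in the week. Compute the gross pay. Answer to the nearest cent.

€1903.09

Mon: 7:50 AM–3:27 PM = 7 h 37 min; less 30 min break → 7 h 7 min
Tue: 11:28 AM–10:32 PM = 11 h 4 min; less 30 min break → 10 h 34 min
Wed: 8:14 AM–4:56 PM = 8 h 42 min; less 30 min break → 8 h 12 min
Thu: 9:27 AM–8:03 PM = 10 h 36 min; less 30 min break → 10 h 6 min
Fri: 8:07 AM–7:15 PM = 11 h 8 min; less 30 min break → 10 h 38 min
Total worked: 46 h 37 min = 2797 min.
Regular 40 h 0 min = 2400 min at €35.75/h; overtime 6 h 37 min = 397 min at €71.50/h.
Pay = (2400 × €35.75 + 397 × €71.50) ÷ 60 = €1903.09.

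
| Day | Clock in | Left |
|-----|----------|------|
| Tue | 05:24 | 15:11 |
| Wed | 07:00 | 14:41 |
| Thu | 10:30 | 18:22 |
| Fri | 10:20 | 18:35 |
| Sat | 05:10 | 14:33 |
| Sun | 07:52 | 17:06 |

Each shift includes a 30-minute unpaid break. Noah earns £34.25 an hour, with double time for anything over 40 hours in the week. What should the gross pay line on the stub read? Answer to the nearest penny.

Tue: 05:24–15:11 = 9 h 47 min; less 30 min break → 9 h 17 min
Wed: 07:00–14:41 = 7 h 41 min; less 30 min break → 7 h 11 min
Thu: 10:30–18:22 = 7 h 52 min; less 30 min break → 7 h 22 min
Fri: 10:20–18:35 = 8 h 15 min; less 30 min break → 7 h 45 min
Sat: 05:10–14:33 = 9 h 23 min; less 30 min break → 8 h 53 min
Sun: 07:52–17:06 = 9 h 14 min; less 30 min break → 8 h 44 min
Total worked: 49 h 12 min = 2952 min.
Regular 40 h 0 min = 2400 min at £34.25/h; overtime 9 h 12 min = 552 min at £68.50/h.
Pay = (2400 × £34.25 + 552 × £68.50) ÷ 60 = £2000.20.

£2000.20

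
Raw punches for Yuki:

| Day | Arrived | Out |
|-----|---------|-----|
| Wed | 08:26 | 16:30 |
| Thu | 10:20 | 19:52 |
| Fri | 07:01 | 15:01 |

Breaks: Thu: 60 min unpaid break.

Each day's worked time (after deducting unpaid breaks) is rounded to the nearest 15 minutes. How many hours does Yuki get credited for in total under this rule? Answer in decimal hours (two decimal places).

24.50 hours

Wed: 08:26–16:30 = 8 h 4 min → rounds to 8 h 0 min
Thu: 10:20–19:52 = 9 h 32 min − 60 min = 8 h 32 min → rounds to 8 h 30 min
Fri: 07:01–15:01 = 8 h 0 min → rounds to 8 h 0 min
Total credited: 24 h 30 min.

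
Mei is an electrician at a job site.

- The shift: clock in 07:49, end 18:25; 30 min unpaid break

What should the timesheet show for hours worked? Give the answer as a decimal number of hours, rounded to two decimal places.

10.10 hours

The shift: 07:49–18:25 = 10 h 36 min; less 30 min break → 10 h 6 min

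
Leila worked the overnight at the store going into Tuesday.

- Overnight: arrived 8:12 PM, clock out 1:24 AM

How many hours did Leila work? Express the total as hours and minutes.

Overnight: 8:12 PM → midnight = 3 h 48 min; midnight → 1:24 AM = 1 h 24 min; span 5 h 12 min

5 h 12 min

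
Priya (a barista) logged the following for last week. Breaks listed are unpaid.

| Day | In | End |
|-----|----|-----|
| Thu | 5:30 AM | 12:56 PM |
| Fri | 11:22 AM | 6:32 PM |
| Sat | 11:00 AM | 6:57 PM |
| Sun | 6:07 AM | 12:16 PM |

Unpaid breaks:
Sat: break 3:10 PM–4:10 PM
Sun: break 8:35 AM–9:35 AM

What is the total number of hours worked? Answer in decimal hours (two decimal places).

Thu: 5:30 AM–12:56 PM = 7 h 26 min
Fri: 11:22 AM–6:32 PM = 7 h 10 min
Sat: 11:00 AM–6:57 PM = 7 h 57 min; less 60 min break → 6 h 57 min
Sun: 6:07 AM–12:16 PM = 6 h 9 min; less 60 min break → 5 h 9 min
Total: 7 h 26 min + 7 h 10 min + 6 h 57 min + 5 h 9 min = 26 h 42 min.

26.70 hours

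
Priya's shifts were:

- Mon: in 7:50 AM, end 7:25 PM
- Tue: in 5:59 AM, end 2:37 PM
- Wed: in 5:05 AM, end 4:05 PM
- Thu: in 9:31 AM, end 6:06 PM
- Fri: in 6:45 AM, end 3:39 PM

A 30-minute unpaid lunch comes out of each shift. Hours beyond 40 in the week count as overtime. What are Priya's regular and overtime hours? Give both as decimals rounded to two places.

Mon: 7:50 AM–7:25 PM = 11 h 35 min; less 30 min break → 11 h 5 min
Tue: 5:59 AM–2:37 PM = 8 h 38 min; less 30 min break → 8 h 8 min
Wed: 5:05 AM–4:05 PM = 11 h 0 min; less 30 min break → 10 h 30 min
Thu: 9:31 AM–6:06 PM = 8 h 35 min; less 30 min break → 8 h 5 min
Fri: 6:45 AM–3:39 PM = 8 h 54 min; less 30 min break → 8 h 24 min
Total worked: 46 h 12 min = 46.20 h.
Threshold 40 h → overtime 6 h 12 min, regular 40 h 0 min.

Regular 40.00 hours, overtime 6.20 hours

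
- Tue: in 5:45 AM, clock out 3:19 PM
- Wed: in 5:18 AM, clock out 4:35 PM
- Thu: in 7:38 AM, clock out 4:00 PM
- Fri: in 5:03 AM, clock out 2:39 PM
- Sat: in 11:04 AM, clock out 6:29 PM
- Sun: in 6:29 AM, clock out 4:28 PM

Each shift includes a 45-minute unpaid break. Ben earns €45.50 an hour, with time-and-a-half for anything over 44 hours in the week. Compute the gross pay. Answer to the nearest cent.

€2528.66

Tue: 5:45 AM–3:19 PM = 9 h 34 min; less 45 min break → 8 h 49 min
Wed: 5:18 AM–4:35 PM = 11 h 17 min; less 45 min break → 10 h 32 min
Thu: 7:38 AM–4:00 PM = 8 h 22 min; less 45 min break → 7 h 37 min
Fri: 5:03 AM–2:39 PM = 9 h 36 min; less 45 min break → 8 h 51 min
Sat: 11:04 AM–6:29 PM = 7 h 25 min; less 45 min break → 6 h 40 min
Sun: 6:29 AM–4:28 PM = 9 h 59 min; less 45 min break → 9 h 14 min
Total worked: 51 h 43 min = 3103 min.
Regular 44 h 0 min = 2640 min at €45.50/h; overtime 7 h 43 min = 463 min at €68.25/h.
Pay = (2640 × €45.50 + 463 × €68.25) ÷ 60 = €2528.66.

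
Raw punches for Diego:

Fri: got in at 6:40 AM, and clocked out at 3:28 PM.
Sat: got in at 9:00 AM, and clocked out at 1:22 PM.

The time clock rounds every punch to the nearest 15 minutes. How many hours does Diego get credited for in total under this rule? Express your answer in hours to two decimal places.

Fri: in 6:40 AM→6:45 AM, out 3:28 PM→3:30 PM; 8 h 45 min
Sat: in 9:00 AM→9:00 AM, out 1:22 PM→1:15 PM; 4 h 15 min
Total credited: 13 h 0 min.

13.00 hours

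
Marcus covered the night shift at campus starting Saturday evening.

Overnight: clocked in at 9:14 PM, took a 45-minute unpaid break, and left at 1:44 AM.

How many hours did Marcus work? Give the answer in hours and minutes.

Overnight: 9:14 PM → midnight = 2 h 46 min; midnight → 1:44 AM = 1 h 44 min; span 4 h 30 min; less 45 min break → 3 h 45 min

3 h 45 min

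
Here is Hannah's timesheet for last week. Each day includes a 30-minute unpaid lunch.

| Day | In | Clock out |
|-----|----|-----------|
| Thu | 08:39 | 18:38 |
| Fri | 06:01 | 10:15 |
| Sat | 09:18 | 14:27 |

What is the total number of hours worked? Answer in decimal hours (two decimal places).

17.87 hours

Thu: 08:39–18:38 = 9 h 59 min; less 30 min break → 9 h 29 min
Fri: 06:01–10:15 = 4 h 14 min; less 30 min break → 3 h 44 min
Sat: 09:18–14:27 = 5 h 9 min; less 30 min break → 4 h 39 min
Total: 9 h 29 min + 3 h 44 min + 4 h 39 min = 17 h 52 min.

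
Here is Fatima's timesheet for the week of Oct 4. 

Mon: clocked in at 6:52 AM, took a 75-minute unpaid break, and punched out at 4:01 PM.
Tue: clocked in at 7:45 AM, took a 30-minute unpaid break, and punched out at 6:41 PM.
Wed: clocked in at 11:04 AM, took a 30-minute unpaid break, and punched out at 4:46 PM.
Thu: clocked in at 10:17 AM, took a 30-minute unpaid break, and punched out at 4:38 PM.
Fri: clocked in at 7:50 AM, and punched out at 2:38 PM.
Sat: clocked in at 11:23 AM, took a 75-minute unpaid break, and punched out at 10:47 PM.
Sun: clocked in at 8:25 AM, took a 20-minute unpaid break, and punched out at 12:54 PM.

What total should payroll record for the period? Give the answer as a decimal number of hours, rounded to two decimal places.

50.48 hours

Mon: 6:52 AM–4:01 PM = 9 h 9 min; less 75 min break → 7 h 54 min
Tue: 7:45 AM–6:41 PM = 10 h 56 min; less 30 min break → 10 h 26 min
Wed: 11:04 AM–4:46 PM = 5 h 42 min; less 30 min break → 5 h 12 min
Thu: 10:17 AM–4:38 PM = 6 h 21 min; less 30 min break → 5 h 51 min
Fri: 7:50 AM–2:38 PM = 6 h 48 min
Sat: 11:23 AM–10:47 PM = 11 h 24 min; less 75 min break → 10 h 9 min
Sun: 8:25 AM–12:54 PM = 4 h 29 min; less 20 min break → 4 h 9 min
Total: 7 h 54 min + 10 h 26 min + 5 h 12 min + 5 h 51 min + 6 h 48 min + 10 h 9 min + 4 h 9 min = 50 h 29 min.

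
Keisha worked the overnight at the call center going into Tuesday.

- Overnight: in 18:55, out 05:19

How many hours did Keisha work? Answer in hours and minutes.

10 h 24 min

Overnight: 18:55 → midnight = 5 h 5 min; midnight → 05:19 = 5 h 19 min; span 10 h 24 min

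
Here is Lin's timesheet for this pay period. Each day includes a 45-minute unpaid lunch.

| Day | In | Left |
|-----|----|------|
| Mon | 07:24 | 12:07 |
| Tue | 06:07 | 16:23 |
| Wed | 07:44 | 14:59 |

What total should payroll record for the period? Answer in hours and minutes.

19 h 59 min

Mon: 07:24–12:07 = 4 h 43 min; less 45 min break → 3 h 58 min
Tue: 06:07–16:23 = 10 h 16 min; less 45 min break → 9 h 31 min
Wed: 07:44–14:59 = 7 h 15 min; less 45 min break → 6 h 30 min
Total: 3 h 58 min + 9 h 31 min + 6 h 30 min = 19 h 59 min.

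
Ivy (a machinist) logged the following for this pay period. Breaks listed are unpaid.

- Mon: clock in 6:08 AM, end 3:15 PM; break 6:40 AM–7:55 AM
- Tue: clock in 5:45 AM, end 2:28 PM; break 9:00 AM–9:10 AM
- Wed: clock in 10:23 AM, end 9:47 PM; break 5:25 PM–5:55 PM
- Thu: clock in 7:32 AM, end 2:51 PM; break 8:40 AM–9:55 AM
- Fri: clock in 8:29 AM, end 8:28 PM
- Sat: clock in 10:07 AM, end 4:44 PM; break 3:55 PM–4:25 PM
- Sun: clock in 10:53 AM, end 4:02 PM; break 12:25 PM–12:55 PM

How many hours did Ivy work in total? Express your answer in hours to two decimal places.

56.13 hours

Mon: 6:08 AM–3:15 PM = 9 h 7 min; less 75 min break → 7 h 52 min
Tue: 5:45 AM–2:28 PM = 8 h 43 min; less 10 min break → 8 h 33 min
Wed: 10:23 AM–9:47 PM = 11 h 24 min; less 30 min break → 10 h 54 min
Thu: 7:32 AM–2:51 PM = 7 h 19 min; less 75 min break → 6 h 4 min
Fri: 8:29 AM–8:28 PM = 11 h 59 min
Sat: 10:07 AM–4:44 PM = 6 h 37 min; less 30 min break → 6 h 7 min
Sun: 10:53 AM–4:02 PM = 5 h 9 min; less 30 min break → 4 h 39 min
Total: 7 h 52 min + 8 h 33 min + 10 h 54 min + 6 h 4 min + 11 h 59 min + 6 h 7 min + 4 h 39 min = 56 h 8 min.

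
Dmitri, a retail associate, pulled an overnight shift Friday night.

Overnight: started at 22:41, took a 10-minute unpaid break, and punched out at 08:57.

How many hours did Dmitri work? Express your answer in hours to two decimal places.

Overnight: 22:41 → midnight = 1 h 19 min; midnight → 08:57 = 8 h 57 min; span 10 h 16 min; less 10 min break → 10 h 6 min

10.10 hours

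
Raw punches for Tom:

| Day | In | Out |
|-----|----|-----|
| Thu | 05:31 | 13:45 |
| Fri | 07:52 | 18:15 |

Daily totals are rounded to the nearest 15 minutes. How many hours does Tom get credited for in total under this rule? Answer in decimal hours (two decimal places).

18.75 hours

Thu: 05:31–13:45 = 8 h 14 min → rounds to 8 h 15 min
Fri: 07:52–18:15 = 10 h 23 min → rounds to 10 h 30 min
Total credited: 18 h 45 min.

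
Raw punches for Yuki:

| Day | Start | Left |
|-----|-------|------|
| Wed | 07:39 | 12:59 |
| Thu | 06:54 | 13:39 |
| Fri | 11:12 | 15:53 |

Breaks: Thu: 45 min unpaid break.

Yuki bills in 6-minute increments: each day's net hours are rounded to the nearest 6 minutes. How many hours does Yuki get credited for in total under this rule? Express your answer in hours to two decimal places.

16.00 hours

Wed: 07:39–12:59 = 5 h 20 min → rounds to 5 h 18 min
Thu: 06:54–13:39 = 6 h 45 min − 45 min = 6 h 0 min → rounds to 6 h 0 min
Fri: 11:12–15:53 = 4 h 41 min → rounds to 4 h 42 min
Total credited: 16 h 0 min.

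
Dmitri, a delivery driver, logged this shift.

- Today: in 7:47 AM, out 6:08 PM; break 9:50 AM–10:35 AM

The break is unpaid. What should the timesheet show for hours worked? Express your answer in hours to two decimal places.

Today: 7:47 AM–6:08 PM = 10 h 21 min; less 45 min break → 9 h 36 min

9.60 hours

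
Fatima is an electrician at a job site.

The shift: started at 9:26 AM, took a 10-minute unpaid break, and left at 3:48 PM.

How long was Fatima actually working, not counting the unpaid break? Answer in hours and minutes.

The shift: 9:26 AM–3:48 PM = 6 h 22 min; less 10 min break → 6 h 12 min

6 h 12 min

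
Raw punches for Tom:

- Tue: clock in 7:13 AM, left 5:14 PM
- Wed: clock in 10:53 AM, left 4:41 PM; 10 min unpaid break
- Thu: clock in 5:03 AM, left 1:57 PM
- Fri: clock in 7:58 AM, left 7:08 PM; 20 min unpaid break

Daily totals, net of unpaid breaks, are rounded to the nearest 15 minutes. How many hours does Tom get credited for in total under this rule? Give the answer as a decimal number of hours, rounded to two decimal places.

35.50 hours

Tue: 7:13 AM–5:14 PM = 10 h 1 min → rounds to 10 h 0 min
Wed: 10:53 AM–4:41 PM = 5 h 48 min − 10 min = 5 h 38 min → rounds to 5 h 45 min
Thu: 5:03 AM–1:57 PM = 8 h 54 min → rounds to 9 h 0 min
Fri: 7:58 AM–7:08 PM = 11 h 10 min − 20 min = 10 h 50 min → rounds to 10 h 45 min
Total credited: 35 h 30 min.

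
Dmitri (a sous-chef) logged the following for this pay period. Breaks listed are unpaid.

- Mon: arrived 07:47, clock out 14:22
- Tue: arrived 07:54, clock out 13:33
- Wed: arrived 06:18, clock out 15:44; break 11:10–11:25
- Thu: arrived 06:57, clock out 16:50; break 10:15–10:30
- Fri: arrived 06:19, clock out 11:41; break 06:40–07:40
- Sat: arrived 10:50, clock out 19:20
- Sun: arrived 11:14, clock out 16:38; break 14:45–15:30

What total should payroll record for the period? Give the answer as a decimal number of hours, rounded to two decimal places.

48.57 hours

Mon: 07:47–14:22 = 6 h 35 min
Tue: 07:54–13:33 = 5 h 39 min
Wed: 06:18–15:44 = 9 h 26 min; less 15 min break → 9 h 11 min
Thu: 06:57–16:50 = 9 h 53 min; less 15 min break → 9 h 38 min
Fri: 06:19–11:41 = 5 h 22 min; less 60 min break → 4 h 22 min
Sat: 10:50–19:20 = 8 h 30 min
Sun: 11:14–16:38 = 5 h 24 min; less 45 min break → 4 h 39 min
Total: 6 h 35 min + 5 h 39 min + 9 h 11 min + 9 h 38 min + 4 h 22 min + 8 h 30 min + 4 h 39 min = 48 h 34 min.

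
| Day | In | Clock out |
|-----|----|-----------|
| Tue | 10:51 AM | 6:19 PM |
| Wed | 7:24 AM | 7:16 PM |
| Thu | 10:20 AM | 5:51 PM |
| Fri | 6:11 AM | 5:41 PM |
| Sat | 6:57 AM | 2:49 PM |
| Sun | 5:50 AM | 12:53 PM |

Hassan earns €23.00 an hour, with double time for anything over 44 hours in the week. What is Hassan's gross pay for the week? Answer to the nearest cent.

€1438.27

Tue: 10:51 AM–6:19 PM = 7 h 28 min
Wed: 7:24 AM–7:16 PM = 11 h 52 min
Thu: 10:20 AM–5:51 PM = 7 h 31 min
Fri: 6:11 AM–5:41 PM = 11 h 30 min
Sat: 6:57 AM–2:49 PM = 7 h 52 min
Sun: 5:50 AM–12:53 PM = 7 h 3 min
Total worked: 53 h 16 min = 3196 min.
Regular 44 h 0 min = 2640 min at €23.00/h; overtime 9 h 16 min = 556 min at €46.00/h.
Pay = (2640 × €23.00 + 556 × €46.00) ÷ 60 = €1438.27.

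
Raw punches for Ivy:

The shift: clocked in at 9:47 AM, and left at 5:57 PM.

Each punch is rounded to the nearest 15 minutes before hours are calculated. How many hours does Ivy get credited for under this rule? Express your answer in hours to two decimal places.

The shift: in 9:47 AM→9:45 AM, out 5:57 PM→6:00 PM; 8 h 15 min

8.25 hours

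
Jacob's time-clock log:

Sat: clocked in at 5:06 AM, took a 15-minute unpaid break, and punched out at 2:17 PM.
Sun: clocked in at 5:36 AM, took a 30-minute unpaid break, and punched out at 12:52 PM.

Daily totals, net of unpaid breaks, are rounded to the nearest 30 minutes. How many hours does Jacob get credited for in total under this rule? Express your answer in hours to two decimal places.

16.00 hours

Sat: 5:06 AM–2:17 PM = 9 h 11 min − 15 min = 8 h 56 min → rounds to 9 h 0 min
Sun: 5:36 AM–12:52 PM = 7 h 16 min − 30 min = 6 h 46 min → rounds to 7 h 0 min
Total credited: 16 h 0 min.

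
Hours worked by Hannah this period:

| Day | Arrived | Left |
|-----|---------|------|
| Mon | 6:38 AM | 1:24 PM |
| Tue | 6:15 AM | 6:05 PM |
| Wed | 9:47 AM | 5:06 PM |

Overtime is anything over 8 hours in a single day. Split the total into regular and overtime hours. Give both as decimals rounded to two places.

Regular 22.08 hours, overtime 3.83 hours

Mon: 6:38 AM–1:24 PM = 6 h 46 min
Tue: 6:15 AM–6:05 PM = 11 h 50 min
Wed: 9:47 AM–5:06 PM = 7 h 19 min
Mon reg 6 h 46 min / OT 0 h 0 min; Tue reg 8 h 0 min / OT 3 h 50 min; Wed reg 7 h 19 min / OT 0 h 0 min.
Totals: regular 22 h 5 min, overtime 3 h 50 min.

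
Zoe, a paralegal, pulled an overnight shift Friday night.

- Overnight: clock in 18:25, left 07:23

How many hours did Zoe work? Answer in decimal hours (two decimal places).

12.97 hours

Overnight: 18:25 → midnight = 5 h 35 min; midnight → 07:23 = 7 h 23 min; span 12 h 58 min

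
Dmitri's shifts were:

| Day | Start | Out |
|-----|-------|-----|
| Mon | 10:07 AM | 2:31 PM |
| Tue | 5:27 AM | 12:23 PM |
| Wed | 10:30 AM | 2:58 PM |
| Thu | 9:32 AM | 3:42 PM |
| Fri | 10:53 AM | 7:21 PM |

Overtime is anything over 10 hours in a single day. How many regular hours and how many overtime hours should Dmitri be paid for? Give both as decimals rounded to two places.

Regular 30.43 hours, overtime 0.00 hours

Mon: 10:07 AM–2:31 PM = 4 h 24 min
Tue: 5:27 AM–12:23 PM = 6 h 56 min
Wed: 10:30 AM–2:58 PM = 4 h 28 min
Thu: 9:32 AM–3:42 PM = 6 h 10 min
Fri: 10:53 AM–7:21 PM = 8 h 28 min
Mon reg 4 h 24 min / OT 0 h 0 min; Tue reg 6 h 56 min / OT 0 h 0 min; Wed reg 4 h 28 min / OT 0 h 0 min; Thu reg 6 h 10 min / OT 0 h 0 min; Fri reg 8 h 28 min / OT 0 h 0 min.
Totals: regular 30 h 26 min, overtime 0 h 0 min.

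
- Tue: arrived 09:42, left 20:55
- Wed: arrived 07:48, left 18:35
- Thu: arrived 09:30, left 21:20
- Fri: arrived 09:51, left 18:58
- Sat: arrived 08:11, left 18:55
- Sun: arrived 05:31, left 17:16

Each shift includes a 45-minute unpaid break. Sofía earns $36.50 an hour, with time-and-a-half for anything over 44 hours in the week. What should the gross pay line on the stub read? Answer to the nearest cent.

Tue: 09:42–20:55 = 11 h 13 min; less 45 min break → 10 h 28 min
Wed: 07:48–18:35 = 10 h 47 min; less 45 min break → 10 h 2 min
Thu: 09:30–21:20 = 11 h 50 min; less 45 min break → 11 h 5 min
Fri: 09:51–18:58 = 9 h 7 min; less 45 min break → 8 h 22 min
Sat: 08:11–18:55 = 10 h 44 min; less 45 min break → 9 h 59 min
Sun: 05:31–17:16 = 11 h 45 min; less 45 min break → 11 h 0 min
Total worked: 60 h 56 min = 3656 min.
Regular 44 h 0 min = 2640 min at $36.50/h; overtime 16 h 56 min = 1016 min at $54.75/h.
Pay = (2640 × $36.50 + 1016 × $54.75) ÷ 60 = $2533.10.

$2533.10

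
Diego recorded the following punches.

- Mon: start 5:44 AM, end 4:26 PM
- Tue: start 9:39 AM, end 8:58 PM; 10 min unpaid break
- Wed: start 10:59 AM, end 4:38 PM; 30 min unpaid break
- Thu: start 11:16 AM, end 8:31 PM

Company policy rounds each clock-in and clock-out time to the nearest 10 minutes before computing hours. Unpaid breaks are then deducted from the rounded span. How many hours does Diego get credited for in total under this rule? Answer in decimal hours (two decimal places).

Mon: in 5:44 AM→5:40 AM, out 4:26 PM→4:30 PM; 10 h 50 min
Tue: in 9:39 AM→9:40 AM, out 8:58 PM→9:00 PM; 11 h 20 min − 10 min = 11 h 10 min
Wed: in 10:59 AM→11:00 AM, out 4:38 PM→4:40 PM; 5 h 40 min − 30 min = 5 h 10 min
Thu: in 11:16 AM→11:20 AM, out 8:31 PM→8:30 PM; 9 h 10 min
Total credited: 36 h 20 min.

36.33 hours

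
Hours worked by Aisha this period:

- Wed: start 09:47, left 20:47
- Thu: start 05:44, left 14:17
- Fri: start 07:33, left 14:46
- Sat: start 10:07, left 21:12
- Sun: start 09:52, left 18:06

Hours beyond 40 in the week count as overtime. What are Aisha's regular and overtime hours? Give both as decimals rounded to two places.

Wed: 09:47–20:47 = 11 h 0 min
Thu: 05:44–14:17 = 8 h 33 min
Fri: 07:33–14:46 = 7 h 13 min
Sat: 10:07–21:12 = 11 h 5 min
Sun: 09:52–18:06 = 8 h 14 min
Total worked: 46 h 5 min = 46.08 h.
Threshold 40 h → overtime 6 h 5 min, regular 40 h 0 min.

Regular 40.00 hours, overtime 6.08 hours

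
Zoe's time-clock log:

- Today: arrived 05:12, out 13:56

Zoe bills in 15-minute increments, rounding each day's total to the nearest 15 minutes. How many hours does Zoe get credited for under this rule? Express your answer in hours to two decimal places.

8.75 hours

Today: 05:12–13:56 = 8 h 44 min → rounds to 8 h 45 min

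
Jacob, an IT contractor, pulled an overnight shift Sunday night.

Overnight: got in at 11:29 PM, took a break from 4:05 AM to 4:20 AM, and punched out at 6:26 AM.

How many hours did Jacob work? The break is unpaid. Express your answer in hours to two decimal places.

6.70 hours

Overnight: 11:29 PM → midnight = 0 h 31 min; midnight → 6:26 AM = 6 h 26 min; span 6 h 57 min; less 15 min break → 6 h 42 min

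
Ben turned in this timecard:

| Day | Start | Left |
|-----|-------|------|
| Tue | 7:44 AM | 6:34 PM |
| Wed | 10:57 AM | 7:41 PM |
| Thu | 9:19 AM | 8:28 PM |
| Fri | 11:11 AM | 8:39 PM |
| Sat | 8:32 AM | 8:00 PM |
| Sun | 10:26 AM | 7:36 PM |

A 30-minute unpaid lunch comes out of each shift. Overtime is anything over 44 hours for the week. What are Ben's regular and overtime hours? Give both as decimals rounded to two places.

Tue: 7:44 AM–6:34 PM = 10 h 50 min; less 30 min break → 10 h 20 min
Wed: 10:57 AM–7:41 PM = 8 h 44 min; less 30 min break → 8 h 14 min
Thu: 9:19 AM–8:28 PM = 11 h 9 min; less 30 min break → 10 h 39 min
Fri: 11:11 AM–8:39 PM = 9 h 28 min; less 30 min break → 8 h 58 min
Sat: 8:32 AM–8:00 PM = 11 h 28 min; less 30 min break → 10 h 58 min
Sun: 10:26 AM–7:36 PM = 9 h 10 min; less 30 min break → 8 h 40 min
Total worked: 57 h 49 min = 57.82 h.
Threshold 44 h → overtime 13 h 49 min, regular 44 h 0 min.

Regular 44.00 hours, overtime 13.82 hours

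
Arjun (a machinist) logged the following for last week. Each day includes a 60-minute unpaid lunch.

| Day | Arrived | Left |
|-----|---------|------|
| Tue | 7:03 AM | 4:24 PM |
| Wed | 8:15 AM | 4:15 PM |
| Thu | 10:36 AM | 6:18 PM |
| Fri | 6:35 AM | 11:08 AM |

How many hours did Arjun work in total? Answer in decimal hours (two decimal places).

Tue: 7:03 AM–4:24 PM = 9 h 21 min; less 60 min break → 8 h 21 min
Wed: 8:15 AM–4:15 PM = 8 h 0 min; less 60 min break → 7 h 0 min
Thu: 10:36 AM–6:18 PM = 7 h 42 min; less 60 min break → 6 h 42 min
Fri: 6:35 AM–11:08 AM = 4 h 33 min; less 60 min break → 3 h 33 min
Total: 8 h 21 min + 7 h 0 min + 6 h 42 min + 3 h 33 min = 25 h 36 min.

25.60 hours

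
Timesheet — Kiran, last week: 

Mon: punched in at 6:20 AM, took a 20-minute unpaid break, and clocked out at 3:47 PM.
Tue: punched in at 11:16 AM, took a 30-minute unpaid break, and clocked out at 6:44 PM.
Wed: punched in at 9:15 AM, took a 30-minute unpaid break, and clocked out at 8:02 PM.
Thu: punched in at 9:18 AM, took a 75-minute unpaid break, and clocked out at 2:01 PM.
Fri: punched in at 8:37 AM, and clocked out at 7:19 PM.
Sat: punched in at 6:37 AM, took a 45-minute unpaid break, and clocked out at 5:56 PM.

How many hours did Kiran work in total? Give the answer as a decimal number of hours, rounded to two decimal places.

51.10 hours

Mon: 6:20 AM–3:47 PM = 9 h 27 min; less 20 min break → 9 h 7 min
Tue: 11:16 AM–6:44 PM = 7 h 28 min; less 30 min break → 6 h 58 min
Wed: 9:15 AM–8:02 PM = 10 h 47 min; less 30 min break → 10 h 17 min
Thu: 9:18 AM–2:01 PM = 4 h 43 min; less 75 min break → 3 h 28 min
Fri: 8:37 AM–7:19 PM = 10 h 42 min
Sat: 6:37 AM–5:56 PM = 11 h 19 min; less 45 min break → 10 h 34 min
Total: 9 h 7 min + 6 h 58 min + 10 h 17 min + 3 h 28 min + 10 h 42 min + 10 h 34 min = 51 h 6 min.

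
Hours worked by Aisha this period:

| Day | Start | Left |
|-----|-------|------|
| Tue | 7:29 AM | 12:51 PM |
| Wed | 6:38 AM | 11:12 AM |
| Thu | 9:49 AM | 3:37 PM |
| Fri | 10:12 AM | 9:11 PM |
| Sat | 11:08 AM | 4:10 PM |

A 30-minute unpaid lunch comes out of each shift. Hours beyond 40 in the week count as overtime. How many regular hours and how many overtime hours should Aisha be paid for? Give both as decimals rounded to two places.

Regular 29.25 hours, overtime 0.00 hours

Tue: 7:29 AM–12:51 PM = 5 h 22 min; less 30 min break → 4 h 52 min
Wed: 6:38 AM–11:12 AM = 4 h 34 min; less 30 min break → 4 h 4 min
Thu: 9:49 AM–3:37 PM = 5 h 48 min; less 30 min break → 5 h 18 min
Fri: 10:12 AM–9:11 PM = 10 h 59 min; less 30 min break → 10 h 29 min
Sat: 11:08 AM–4:10 PM = 5 h 2 min; less 30 min break → 4 h 32 min
Total worked: 29 h 15 min = 29.25 h.
Threshold 40 h → overtime 0 h 0 min, regular 29 h 15 min.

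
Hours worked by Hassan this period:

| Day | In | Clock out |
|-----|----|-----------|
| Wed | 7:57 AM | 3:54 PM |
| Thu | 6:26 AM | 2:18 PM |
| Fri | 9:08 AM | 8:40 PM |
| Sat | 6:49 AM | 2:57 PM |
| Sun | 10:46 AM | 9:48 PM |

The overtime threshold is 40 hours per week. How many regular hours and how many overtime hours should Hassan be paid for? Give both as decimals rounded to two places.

Wed: 7:57 AM–3:54 PM = 7 h 57 min
Thu: 6:26 AM–2:18 PM = 7 h 52 min
Fri: 9:08 AM–8:40 PM = 11 h 32 min
Sat: 6:49 AM–2:57 PM = 8 h 8 min
Sun: 10:46 AM–9:48 PM = 11 h 2 min
Total worked: 46 h 31 min = 46.52 h.
Threshold 40 h → overtime 6 h 31 min, regular 40 h 0 min.

Regular 40.00 hours, overtime 6.52 hours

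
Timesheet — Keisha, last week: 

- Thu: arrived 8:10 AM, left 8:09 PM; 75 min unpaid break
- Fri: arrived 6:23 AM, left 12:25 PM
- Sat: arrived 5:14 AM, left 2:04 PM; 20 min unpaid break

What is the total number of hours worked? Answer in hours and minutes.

25 h 16 min

Thu: 8:10 AM–8:09 PM = 11 h 59 min; less 75 min break → 10 h 44 min
Fri: 6:23 AM–12:25 PM = 6 h 2 min
Sat: 5:14 AM–2:04 PM = 8 h 50 min; less 20 min break → 8 h 30 min
Total: 10 h 44 min + 6 h 2 min + 8 h 30 min = 25 h 16 min.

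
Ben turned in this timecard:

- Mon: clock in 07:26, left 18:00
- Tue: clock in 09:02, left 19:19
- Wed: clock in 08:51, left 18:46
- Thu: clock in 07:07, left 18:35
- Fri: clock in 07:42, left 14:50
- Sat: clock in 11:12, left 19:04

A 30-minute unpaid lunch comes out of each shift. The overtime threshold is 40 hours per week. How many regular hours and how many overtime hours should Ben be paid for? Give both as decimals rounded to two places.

Regular 40.00 hours, overtime 14.23 hours

Mon: 07:26–18:00 = 10 h 34 min; less 30 min break → 10 h 4 min
Tue: 09:02–19:19 = 10 h 17 min; less 30 min break → 9 h 47 min
Wed: 08:51–18:46 = 9 h 55 min; less 30 min break → 9 h 25 min
Thu: 07:07–18:35 = 11 h 28 min; less 30 min break → 10 h 58 min
Fri: 07:42–14:50 = 7 h 8 min; less 30 min break → 6 h 38 min
Sat: 11:12–19:04 = 7 h 52 min; less 30 min break → 7 h 22 min
Total worked: 54 h 14 min = 54.23 h.
Threshold 40 h → overtime 14 h 14 min, regular 40 h 0 min.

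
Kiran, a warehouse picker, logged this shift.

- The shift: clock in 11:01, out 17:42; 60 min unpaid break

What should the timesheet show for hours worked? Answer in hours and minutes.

The shift: 11:01–17:42 = 6 h 41 min; less 60 min break → 5 h 41 min

5 h 41 min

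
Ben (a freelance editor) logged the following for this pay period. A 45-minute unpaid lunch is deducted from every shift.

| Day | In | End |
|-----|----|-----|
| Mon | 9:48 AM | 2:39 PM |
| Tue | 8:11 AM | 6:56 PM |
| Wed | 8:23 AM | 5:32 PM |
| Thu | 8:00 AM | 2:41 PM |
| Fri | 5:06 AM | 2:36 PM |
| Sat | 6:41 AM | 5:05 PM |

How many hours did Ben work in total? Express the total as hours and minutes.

46 h 50 min

Mon: 9:48 AM–2:39 PM = 4 h 51 min; less 45 min break → 4 h 6 min
Tue: 8:11 AM–6:56 PM = 10 h 45 min; less 45 min break → 10 h 0 min
Wed: 8:23 AM–5:32 PM = 9 h 9 min; less 45 min break → 8 h 24 min
Thu: 8:00 AM–2:41 PM = 6 h 41 min; less 45 min break → 5 h 56 min
Fri: 5:06 AM–2:36 PM = 9 h 30 min; less 45 min break → 8 h 45 min
Sat: 6:41 AM–5:05 PM = 10 h 24 min; less 45 min break → 9 h 39 min
Total: 4 h 6 min + 10 h 0 min + 8 h 24 min + 5 h 56 min + 8 h 45 min + 9 h 39 min = 46 h 50 min.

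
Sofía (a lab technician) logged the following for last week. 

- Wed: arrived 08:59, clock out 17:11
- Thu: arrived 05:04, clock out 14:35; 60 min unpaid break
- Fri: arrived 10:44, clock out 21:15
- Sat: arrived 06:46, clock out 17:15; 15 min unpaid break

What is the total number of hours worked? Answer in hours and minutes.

37 h 28 min

Wed: 08:59–17:11 = 8 h 12 min
Thu: 05:04–14:35 = 9 h 31 min; less 60 min break → 8 h 31 min
Fri: 10:44–21:15 = 10 h 31 min
Sat: 06:46–17:15 = 10 h 29 min; less 15 min break → 10 h 14 min
Total: 8 h 12 min + 8 h 31 min + 10 h 31 min + 10 h 14 min = 37 h 28 min.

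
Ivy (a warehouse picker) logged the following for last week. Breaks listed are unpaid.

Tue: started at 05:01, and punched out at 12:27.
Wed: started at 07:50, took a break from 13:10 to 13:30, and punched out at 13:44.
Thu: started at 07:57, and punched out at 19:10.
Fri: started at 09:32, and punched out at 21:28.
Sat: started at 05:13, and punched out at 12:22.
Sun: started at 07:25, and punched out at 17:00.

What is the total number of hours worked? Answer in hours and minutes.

52 h 53 min

Tue: 05:01–12:27 = 7 h 26 min
Wed: 07:50–13:44 = 5 h 54 min; less 20 min break → 5 h 34 min
Thu: 07:57–19:10 = 11 h 13 min
Fri: 09:32–21:28 = 11 h 56 min
Sat: 05:13–12:22 = 7 h 9 min
Sun: 07:25–17:00 = 9 h 35 min
Total: 7 h 26 min + 5 h 34 min + 11 h 13 min + 11 h 56 min + 7 h 9 min + 9 h 35 min = 52 h 53 min.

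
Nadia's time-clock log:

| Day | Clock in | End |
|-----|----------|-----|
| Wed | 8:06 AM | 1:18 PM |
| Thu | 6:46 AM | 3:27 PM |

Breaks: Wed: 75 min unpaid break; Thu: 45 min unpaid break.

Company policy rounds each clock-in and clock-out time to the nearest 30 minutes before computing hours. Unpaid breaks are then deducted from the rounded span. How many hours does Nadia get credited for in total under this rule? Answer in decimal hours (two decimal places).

Wed: in 8:06 AM→8:00 AM, out 1:18 PM→1:30 PM; 5 h 30 min − 75 min = 4 h 15 min
Thu: in 6:46 AM→7:00 AM, out 3:27 PM→3:30 PM; 8 h 30 min − 45 min = 7 h 45 min
Total credited: 12 h 0 min.

12.00 hours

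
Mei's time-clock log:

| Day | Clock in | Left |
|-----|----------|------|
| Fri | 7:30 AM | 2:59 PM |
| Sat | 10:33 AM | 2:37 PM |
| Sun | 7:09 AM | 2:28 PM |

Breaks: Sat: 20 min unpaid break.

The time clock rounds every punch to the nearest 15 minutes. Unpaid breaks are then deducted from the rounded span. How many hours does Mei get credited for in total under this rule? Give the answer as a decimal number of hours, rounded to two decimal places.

Fri: in 7:30 AM→7:30 AM, out 2:59 PM→3:00 PM; 7 h 30 min
Sat: in 10:33 AM→10:30 AM, out 2:37 PM→2:30 PM; 4 h 0 min − 20 min = 3 h 40 min
Sun: in 7:09 AM→7:15 AM, out 2:28 PM→2:30 PM; 7 h 15 min
Total credited: 18 h 25 min.

18.42 hours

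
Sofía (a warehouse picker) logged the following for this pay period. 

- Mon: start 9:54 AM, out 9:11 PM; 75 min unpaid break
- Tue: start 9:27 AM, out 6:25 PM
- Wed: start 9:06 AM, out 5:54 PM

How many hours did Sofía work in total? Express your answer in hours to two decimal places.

27.80 hours

Mon: 9:54 AM–9:11 PM = 11 h 17 min; less 75 min break → 10 h 2 min
Tue: 9:27 AM–6:25 PM = 8 h 58 min
Wed: 9:06 AM–5:54 PM = 8 h 48 min
Total: 10 h 2 min + 8 h 58 min + 8 h 48 min = 27 h 48 min.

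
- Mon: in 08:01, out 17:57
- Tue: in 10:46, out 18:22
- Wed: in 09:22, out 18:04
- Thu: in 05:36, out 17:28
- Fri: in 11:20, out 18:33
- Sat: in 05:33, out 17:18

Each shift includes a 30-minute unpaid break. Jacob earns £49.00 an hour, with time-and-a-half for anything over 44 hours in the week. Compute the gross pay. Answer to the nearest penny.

Mon: 08:01–17:57 = 9 h 56 min; less 30 min break → 9 h 26 min
Tue: 10:46–18:22 = 7 h 36 min; less 30 min break → 7 h 6 min
Wed: 09:22–18:04 = 8 h 42 min; less 30 min break → 8 h 12 min
Thu: 05:36–17:28 = 11 h 52 min; less 30 min break → 11 h 22 min
Fri: 11:20–18:33 = 7 h 13 min; less 30 min break → 6 h 43 min
Sat: 05:33–17:18 = 11 h 45 min; less 30 min break → 11 h 15 min
Total worked: 54 h 4 min = 3244 min.
Regular 44 h 0 min = 2640 min at £49.00/h; overtime 10 h 4 min = 604 min at £73.50/h.
Pay = (2640 × £49.00 + 604 × £73.50) ÷ 60 = £2895.90.

£2895.90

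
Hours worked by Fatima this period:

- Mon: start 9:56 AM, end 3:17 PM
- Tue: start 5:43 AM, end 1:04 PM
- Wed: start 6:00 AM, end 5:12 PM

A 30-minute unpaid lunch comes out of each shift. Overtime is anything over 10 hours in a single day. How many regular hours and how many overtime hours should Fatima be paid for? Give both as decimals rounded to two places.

Regular 21.70 hours, overtime 0.70 hours

Mon: 9:56 AM–3:17 PM = 5 h 21 min; less 30 min break → 4 h 51 min
Tue: 5:43 AM–1:04 PM = 7 h 21 min; less 30 min break → 6 h 51 min
Wed: 6:00 AM–5:12 PM = 11 h 12 min; less 30 min break → 10 h 42 min
Mon reg 4 h 51 min / OT 0 h 0 min; Tue reg 6 h 51 min / OT 0 h 0 min; Wed reg 10 h 0 min / OT 0 h 42 min.
Totals: regular 21 h 42 min, overtime 0 h 42 min.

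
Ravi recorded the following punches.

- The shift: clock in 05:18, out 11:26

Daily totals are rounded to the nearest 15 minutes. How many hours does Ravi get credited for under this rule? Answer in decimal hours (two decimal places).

6.25 hours

The shift: 05:18–11:26 = 6 h 8 min → rounds to 6 h 15 min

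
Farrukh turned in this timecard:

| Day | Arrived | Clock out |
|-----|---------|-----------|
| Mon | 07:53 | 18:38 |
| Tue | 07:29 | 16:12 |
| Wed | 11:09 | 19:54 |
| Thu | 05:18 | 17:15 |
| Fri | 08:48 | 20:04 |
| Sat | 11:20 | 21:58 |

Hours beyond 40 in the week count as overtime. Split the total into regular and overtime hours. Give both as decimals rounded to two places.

Mon: 07:53–18:38 = 10 h 45 min
Tue: 07:29–16:12 = 8 h 43 min
Wed: 11:09–19:54 = 8 h 45 min
Thu: 05:18–17:15 = 11 h 57 min
Fri: 08:48–20:04 = 11 h 16 min
Sat: 11:20–21:58 = 10 h 38 min
Total worked: 62 h 4 min = 62.07 h.
Threshold 40 h → overtime 22 h 4 min, regular 40 h 0 min.

Regular 40.00 hours, overtime 22.07 hours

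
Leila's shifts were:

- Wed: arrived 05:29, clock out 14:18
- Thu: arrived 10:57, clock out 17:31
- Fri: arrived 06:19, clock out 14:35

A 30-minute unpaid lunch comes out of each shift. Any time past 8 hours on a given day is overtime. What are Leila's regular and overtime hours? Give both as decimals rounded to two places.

Wed: 05:29–14:18 = 8 h 49 min; less 30 min break → 8 h 19 min
Thu: 10:57–17:31 = 6 h 34 min; less 30 min break → 6 h 4 min
Fri: 06:19–14:35 = 8 h 16 min; less 30 min break → 7 h 46 min
Wed reg 8 h 0 min / OT 0 h 19 min; Thu reg 6 h 4 min / OT 0 h 0 min; Fri reg 7 h 46 min / OT 0 h 0 min.
Totals: regular 21 h 50 min, overtime 0 h 19 min.

Regular 21.83 hours, overtime 0.32 hours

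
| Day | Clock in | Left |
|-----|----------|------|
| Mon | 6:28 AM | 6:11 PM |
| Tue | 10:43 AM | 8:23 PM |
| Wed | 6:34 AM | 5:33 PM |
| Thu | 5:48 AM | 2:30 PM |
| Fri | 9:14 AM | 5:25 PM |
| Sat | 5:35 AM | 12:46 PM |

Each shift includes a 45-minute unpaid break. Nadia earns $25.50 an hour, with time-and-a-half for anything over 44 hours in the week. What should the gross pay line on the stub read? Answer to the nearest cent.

Mon: 6:28 AM–6:11 PM = 11 h 43 min; less 45 min break → 10 h 58 min
Tue: 10:43 AM–8:23 PM = 9 h 40 min; less 45 min break → 8 h 55 min
Wed: 6:34 AM–5:33 PM = 10 h 59 min; less 45 min break → 10 h 14 min
Thu: 5:48 AM–2:30 PM = 8 h 42 min; less 45 min break → 7 h 57 min
Fri: 9:14 AM–5:25 PM = 8 h 11 min; less 45 min break → 7 h 26 min
Sat: 5:35 AM–12:46 PM = 7 h 11 min; less 45 min break → 6 h 26 min
Total worked: 51 h 56 min = 3116 min.
Regular 44 h 0 min = 2640 min at $25.50/h; overtime 7 h 56 min = 476 min at $38.25/h.
Pay = (2640 × $25.50 + 476 × $38.25) ÷ 60 = $1425.45.

$1425.45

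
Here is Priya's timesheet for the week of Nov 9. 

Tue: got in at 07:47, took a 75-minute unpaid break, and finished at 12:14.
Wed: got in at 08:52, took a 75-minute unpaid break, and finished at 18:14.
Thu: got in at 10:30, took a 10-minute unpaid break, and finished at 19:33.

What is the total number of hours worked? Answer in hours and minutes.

Tue: 07:47–12:14 = 4 h 27 min; less 75 min break → 3 h 12 min
Wed: 08:52–18:14 = 9 h 22 min; less 75 min break → 8 h 7 min
Thu: 10:30–19:33 = 9 h 3 min; less 10 min break → 8 h 53 min
Total: 3 h 12 min + 8 h 7 min + 8 h 53 min = 20 h 12 min.

20 h 12 min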